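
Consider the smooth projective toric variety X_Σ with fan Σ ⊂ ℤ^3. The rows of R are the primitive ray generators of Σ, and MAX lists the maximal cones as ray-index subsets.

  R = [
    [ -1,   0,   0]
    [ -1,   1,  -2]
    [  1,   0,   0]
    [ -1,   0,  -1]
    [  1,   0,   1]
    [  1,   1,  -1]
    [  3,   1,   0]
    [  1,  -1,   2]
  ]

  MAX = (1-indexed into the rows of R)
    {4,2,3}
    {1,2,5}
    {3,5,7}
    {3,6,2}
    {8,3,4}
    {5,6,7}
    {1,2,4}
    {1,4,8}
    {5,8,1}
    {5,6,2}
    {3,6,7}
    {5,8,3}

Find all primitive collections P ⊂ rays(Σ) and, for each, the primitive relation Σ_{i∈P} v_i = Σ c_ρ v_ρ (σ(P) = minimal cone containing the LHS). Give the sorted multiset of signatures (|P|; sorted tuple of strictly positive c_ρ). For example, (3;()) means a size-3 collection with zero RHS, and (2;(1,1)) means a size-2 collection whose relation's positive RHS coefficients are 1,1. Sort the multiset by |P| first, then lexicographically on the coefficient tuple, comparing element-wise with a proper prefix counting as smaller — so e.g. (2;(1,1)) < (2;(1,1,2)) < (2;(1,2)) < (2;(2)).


12 minimal non-faces of Δ(Σ) (on 8 rays):

  P={1,3}:  v_{1} + v_{3} = 0  so sig = (2;())
  P={2,8}:  v_{2} + v_{8} = 0  so sig = (2;())
  P={4,5}:  v_{4} + v_{5} = 0  so sig = (2;())
  P={1,6}:  v_{1} + v_{6} = v_{2} + v_{5}  so sig = (2;(1,1))
  P={1,7}:  v_{1} + v_{7} = v_{5} + v_{6}  so sig = (2;(1,1))
  P={4,6}:  v_{4} + v_{6} = v_{2} + v_{3}  so sig = (2;(1,1))
  P={4,7}:  v_{4} + v_{7} = v_{3} + v_{6}  so sig = (2;(1,1))
  P={6,8}:  v_{6} + v_{8} = v_{3} + v_{5}  so sig = (2;(1,1))
  P={2,7}:  v_{2} + v_{7} = 2·v_{6}  so sig = (2;(2))
  P={7,8}:  v_{7} + v_{8} = 2·v_{3} + 2·v_{5}  so sig = (2;(2,2))
  P={2,3,5}:  v_{2} + v_{3} + v_{5} = v_{6}  so sig = (3;(1))
  P={3,5,6}:  v_{3} + v_{5} + v_{6} = v_{7}  so sig = (3;(1))

so the primitive-relation signature multiset is
[(2;()), (2;()), (2;()), (2;(1,1)), (2;(1,1)), (2;(1,1)), (2;(1,1)), (2;(1,1)), (2;(2)), (2;(2,2)), (3;(1)), (3;(1))]


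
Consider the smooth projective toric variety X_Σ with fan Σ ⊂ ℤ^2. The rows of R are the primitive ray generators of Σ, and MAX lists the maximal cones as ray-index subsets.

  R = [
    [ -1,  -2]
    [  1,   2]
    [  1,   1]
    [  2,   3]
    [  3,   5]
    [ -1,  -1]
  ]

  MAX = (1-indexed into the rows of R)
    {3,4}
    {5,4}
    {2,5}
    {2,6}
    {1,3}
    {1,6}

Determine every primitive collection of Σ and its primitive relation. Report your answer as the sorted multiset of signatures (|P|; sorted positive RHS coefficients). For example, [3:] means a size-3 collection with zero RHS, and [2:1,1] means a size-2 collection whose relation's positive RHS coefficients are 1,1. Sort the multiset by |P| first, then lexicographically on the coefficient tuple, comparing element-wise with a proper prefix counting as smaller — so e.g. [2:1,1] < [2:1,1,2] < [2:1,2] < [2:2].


Σ has 9 primitive collections:

  P = {1,2}:  v_{1} + v_{2} = 0 — sig = [2:]
  P = {3,6}:  v_{3} + v_{6} = 0 — sig = [2:]
  P = {1,4}:  v_{1} + v_{4} = v_{3} — sig = [2:1]
  P = {1,5}:  v_{1} + v_{5} = v_{4} — sig = [2:1]
  P = {2,3}:  v_{2} + v_{3} = v_{4} — sig = [2:1]
  P = {2,4}:  v_{2} + v_{4} = v_{5} — sig = [2:1]
  P = {4,6}:  v_{4} + v_{6} = v_{2} — sig = [2:1]
  P = {3,5}:  v_{3} + v_{5} = 2·v_{4} — sig = [2:2]
  P = {5,6}:  v_{5} + v_{6} = 2·v_{2} — sig = [2:2]

so the primitive-relation signature multiset is
    |P|=2: 9 collections, coeffs (), (), (1), (1), (1), (1), (1), (2), (2)


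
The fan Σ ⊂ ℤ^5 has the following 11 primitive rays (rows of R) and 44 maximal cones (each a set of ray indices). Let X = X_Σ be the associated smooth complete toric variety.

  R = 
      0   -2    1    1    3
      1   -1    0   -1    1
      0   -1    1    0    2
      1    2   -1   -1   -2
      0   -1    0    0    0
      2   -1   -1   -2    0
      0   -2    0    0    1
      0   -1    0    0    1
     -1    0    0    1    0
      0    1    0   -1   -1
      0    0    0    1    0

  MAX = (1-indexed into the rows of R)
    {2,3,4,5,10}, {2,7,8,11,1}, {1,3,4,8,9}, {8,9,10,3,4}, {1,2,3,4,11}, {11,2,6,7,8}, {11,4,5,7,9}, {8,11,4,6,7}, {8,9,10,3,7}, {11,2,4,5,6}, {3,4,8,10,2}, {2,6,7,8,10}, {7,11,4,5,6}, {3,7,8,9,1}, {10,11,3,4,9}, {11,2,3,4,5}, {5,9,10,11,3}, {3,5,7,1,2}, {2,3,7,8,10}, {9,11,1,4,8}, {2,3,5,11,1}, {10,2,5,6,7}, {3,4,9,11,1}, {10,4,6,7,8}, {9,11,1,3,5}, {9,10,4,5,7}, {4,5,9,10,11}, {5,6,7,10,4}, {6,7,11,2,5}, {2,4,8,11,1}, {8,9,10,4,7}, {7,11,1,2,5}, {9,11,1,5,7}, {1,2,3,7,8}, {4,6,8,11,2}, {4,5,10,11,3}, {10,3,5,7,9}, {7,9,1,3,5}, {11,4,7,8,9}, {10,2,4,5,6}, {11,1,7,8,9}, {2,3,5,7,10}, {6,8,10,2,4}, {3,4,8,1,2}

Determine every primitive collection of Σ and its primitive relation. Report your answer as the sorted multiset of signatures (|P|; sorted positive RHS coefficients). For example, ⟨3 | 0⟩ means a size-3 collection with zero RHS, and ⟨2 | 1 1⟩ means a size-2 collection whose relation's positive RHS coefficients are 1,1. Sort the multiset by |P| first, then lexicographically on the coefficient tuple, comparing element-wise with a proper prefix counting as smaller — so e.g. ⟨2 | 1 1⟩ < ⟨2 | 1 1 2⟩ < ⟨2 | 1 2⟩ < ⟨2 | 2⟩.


17 collections generate NE(X_Σ); each relation:

  {1,10}:  v_{1} + v_{10} = v_{3} ; sig = ⟨2 | 1⟩
  {2,9}:  v_{2} + v_{9} = v_{8} ; sig = ⟨2 | 1⟩
  {5,8}:  v_{5} + v_{8} = v_{7} ; sig = ⟨2 | 1⟩
  {6,9}:  v_{6} + v_{9} = v_{4} + v_{7} + v_{8} ; sig = ⟨2 | 1 1 1⟩
  {1,6}:  v_{1} + v_{6} = 2·v_{2} + v_{8} + v_{11} ; sig = ⟨2 | 1 1 2⟩
  {3,6}:  v_{3} + v_{6} = 2·v_{2} ; sig = ⟨2 | 2⟩
  {8,10,11}:  v_{8} + v_{10} + v_{11} = 0 ; sig = ⟨3 | 0⟩
  {2,4,7}:  v_{2} + v_{4} + v_{7} = v_{6} ; sig = ⟨3 | 1⟩
  {3,4,7}:  v_{3} + v_{4} + v_{7} = v_{2} ; sig = ⟨3 | 1⟩
  {3,8,11}:  v_{3} + v_{8} + v_{11} = v_{1} ; sig = ⟨3 | 1⟩
  {7,10,11}:  v_{7} + v_{10} + v_{11} = v_{5} ; sig = ⟨3 | 1⟩
  {1,4,5}:  v_{1} + v_{4} + v_{5} = v_{2} + v_{11} ; sig = ⟨3 | 1 1⟩
  {3,7,11}:  v_{3} + v_{7} + v_{11} = v_{1} + v_{5} ; sig = ⟨3 | 1 1⟩
  {1,4,7}:  v_{1} + v_{4} + v_{7} = v_{2} + v_{8} + v_{11} ; sig = ⟨3 | 1 1 1⟩
  {2,10,11}:  v_{2} + v_{10} + v_{11} = v_{3} + v_{4} + v_{5} ; sig = ⟨3 | 1 1 1⟩
  {6,10,11}:  v_{6} + v_{10} + v_{11} = v_{2} + v_{4} + v_{5} ; sig = ⟨3 | 1 1 1⟩
  {3,4,5,9}:  v_{3} + v_{4} + v_{5} + v_{9} = 0 ; sig = ⟨4 | 0⟩

so the primitive-relation signature multiset is
    ⟨2 | 1⟩
    ⟨2 | 1⟩
    ⟨2 | 1⟩
    ⟨2 | 1 1 1⟩
    ⟨2 | 1 1 2⟩
    ⟨2 | 2⟩
    ⟨3 | 0⟩
    ⟨3 | 1⟩
    ⟨3 | 1⟩
    ⟨3 | 1⟩
    ⟨3 | 1⟩
    ⟨3 | 1 1⟩
    ⟨3 | 1 1⟩
    ⟨3 | 1 1 1⟩
    ⟨3 | 1 1 1⟩
    ⟨3 | 1 1 1⟩
    ⟨4 | 0⟩


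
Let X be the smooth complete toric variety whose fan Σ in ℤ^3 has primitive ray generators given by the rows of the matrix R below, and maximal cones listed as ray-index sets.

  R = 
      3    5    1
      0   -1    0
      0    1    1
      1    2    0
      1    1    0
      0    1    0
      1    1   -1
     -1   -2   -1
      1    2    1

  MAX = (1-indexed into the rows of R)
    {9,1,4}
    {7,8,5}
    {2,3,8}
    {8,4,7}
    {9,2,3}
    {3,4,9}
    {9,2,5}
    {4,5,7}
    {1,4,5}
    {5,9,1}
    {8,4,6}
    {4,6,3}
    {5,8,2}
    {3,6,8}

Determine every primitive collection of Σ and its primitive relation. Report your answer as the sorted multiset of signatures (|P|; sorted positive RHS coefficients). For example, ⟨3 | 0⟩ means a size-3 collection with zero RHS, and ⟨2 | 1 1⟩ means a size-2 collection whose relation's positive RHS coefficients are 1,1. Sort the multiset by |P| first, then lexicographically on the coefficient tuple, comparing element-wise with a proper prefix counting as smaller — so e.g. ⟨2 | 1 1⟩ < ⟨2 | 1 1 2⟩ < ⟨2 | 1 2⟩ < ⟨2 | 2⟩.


Σ has 18 primitive collections:

  P={2,6}:  v_{2} + v_{6} = 0  →  sig = ⟨2 | 0⟩
  P={8,9}:  v_{8} + v_{9} = 0  →  sig = ⟨2 | 0⟩
  P={2,4}:  v_{2} + v_{4} = v_{5}  →  sig = ⟨2 | 1⟩
  P={3,5}:  v_{3} + v_{5} = v_{9}  →  sig = ⟨2 | 1⟩
  P={3,7}:  v_{3} + v_{7} = v_{4}  →  sig = ⟨2 | 1⟩
  P={5,6}:  v_{5} + v_{6} = v_{4}  →  sig = ⟨2 | 1⟩
  P={1,8}:  v_{1} + v_{8} = v_{4} + v_{5}  →  sig = ⟨2 | 1 1⟩
  P={6,9}:  v_{6} + v_{9} = v_{3} + v_{4}  →  sig = ⟨2 | 1 1⟩
  P={7,9}:  v_{7} + v_{9} = v_{4} + v_{5}  →  sig = ⟨2 | 1 1⟩
  P={1,2}:  v_{1} + v_{2} = 2·v_{5} + v_{9}  →  sig = ⟨2 | 1 2⟩
  P={1,3}:  v_{1} + v_{3} = v_{4} + 2·v_{9}  →  sig = ⟨2 | 1 2⟩
  P={1,6}:  v_{1} + v_{6} = 2·v_{4} + v_{9}  →  sig = ⟨2 | 1 2⟩
  P={2,7}:  v_{2} + v_{7} = 2·v_{5} + v_{8}  →  sig = ⟨2 | 1 2⟩
  P={6,7}:  v_{6} + v_{7} = 2·v_{4} + v_{8}  →  sig = ⟨2 | 1 2⟩
  P={1,7}:  v_{1} + v_{7} = 2·v_{4} + 2·v_{5}  →  sig = ⟨2 | 2 2⟩
  P={3,4,8}:  v_{3} + v_{4} + v_{8} = v_{6}  →  sig = ⟨3 | 1⟩
  P={4,5,8}:  v_{4} + v_{5} + v_{8} = v_{7}  →  sig = ⟨3 | 1⟩
  P={4,5,9}:  v_{4} + v_{5} + v_{9} = v_{1}  →  sig = ⟨3 | 1⟩

Signatures (|P|; sorted positive RHS coefficients), sorted:
    |P|=2: 15 collections, coeffs (), (), (1), (1), (1), (1), (1,1), (1,1), (1,1), (1,2), (1,2), (1,2), (1,2), (1,2), (2,2)
    |P|=3: 3 collections, coeffs (1), (1), (1)


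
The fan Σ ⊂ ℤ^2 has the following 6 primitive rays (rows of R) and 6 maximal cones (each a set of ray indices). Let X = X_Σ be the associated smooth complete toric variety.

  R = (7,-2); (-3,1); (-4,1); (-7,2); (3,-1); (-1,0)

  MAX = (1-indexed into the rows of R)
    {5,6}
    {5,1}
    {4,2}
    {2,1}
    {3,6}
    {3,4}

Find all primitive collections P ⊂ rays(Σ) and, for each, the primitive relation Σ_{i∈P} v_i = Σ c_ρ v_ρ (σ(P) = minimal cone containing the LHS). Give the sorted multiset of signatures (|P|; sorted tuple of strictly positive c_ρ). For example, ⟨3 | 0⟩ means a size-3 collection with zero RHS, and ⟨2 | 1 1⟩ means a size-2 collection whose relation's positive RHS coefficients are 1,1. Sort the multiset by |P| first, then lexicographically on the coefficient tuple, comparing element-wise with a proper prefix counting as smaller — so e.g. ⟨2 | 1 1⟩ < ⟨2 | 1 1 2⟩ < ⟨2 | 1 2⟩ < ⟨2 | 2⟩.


9 collections generate NE(X_Σ); each relation:

  P = {1,4}:  v_{1} + v_{4} = 0 ; sig = ⟨2 | 0⟩
  P = {2,5}:  v_{2} + v_{5} = 0 ; sig = ⟨2 | 0⟩
  P = {1,3}:  v_{1} + v_{3} = v_{5} ; sig = ⟨2 | 1⟩
  P = {2,3}:  v_{2} + v_{3} = v_{4} ; sig = ⟨2 | 1⟩
  P = {2,6}:  v_{2} + v_{6} = v_{3} ; sig = ⟨2 | 1⟩
  P = {3,5}:  v_{3} + v_{5} = v_{6} ; sig = ⟨2 | 1⟩
  P = {4,5}:  v_{4} + v_{5} = v_{3} ; sig = ⟨2 | 1⟩
  P = {1,6}:  v_{1} + v_{6} = 2·v_{5} ; sig = ⟨2 | 2⟩
  P = {4,6}:  v_{4} + v_{6} = 2·v_{3} ; sig = ⟨2 | 2⟩

Sorted signature multiset PRS(X):
[⟨2 | 0⟩, ⟨2 | 0⟩, ⟨2 | 1⟩, ⟨2 | 1⟩, ⟨2 | 1⟩, ⟨2 | 1⟩, ⟨2 | 1⟩, ⟨2 | 2⟩, ⟨2 | 2⟩]


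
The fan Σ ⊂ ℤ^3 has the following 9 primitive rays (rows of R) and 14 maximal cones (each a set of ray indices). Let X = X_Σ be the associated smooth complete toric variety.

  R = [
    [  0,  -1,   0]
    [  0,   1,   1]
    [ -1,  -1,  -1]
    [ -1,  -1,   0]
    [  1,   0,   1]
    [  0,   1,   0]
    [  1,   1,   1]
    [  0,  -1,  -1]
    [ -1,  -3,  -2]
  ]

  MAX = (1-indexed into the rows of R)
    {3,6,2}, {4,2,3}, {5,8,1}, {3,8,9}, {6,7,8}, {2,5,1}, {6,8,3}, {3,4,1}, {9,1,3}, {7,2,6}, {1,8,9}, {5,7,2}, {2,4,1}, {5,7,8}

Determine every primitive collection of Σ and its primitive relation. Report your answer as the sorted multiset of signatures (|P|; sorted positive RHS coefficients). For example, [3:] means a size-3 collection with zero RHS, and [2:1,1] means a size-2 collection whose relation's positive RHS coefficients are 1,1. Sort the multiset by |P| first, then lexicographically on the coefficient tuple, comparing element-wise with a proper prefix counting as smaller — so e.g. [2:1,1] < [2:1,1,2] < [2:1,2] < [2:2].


Δ(Σ) — 9 vertices, 17 min non-faces:

  • {1,6}:  v_{1} + v_{6} = 0 — sig = [2:]
  • {2,8}:  v_{2} + v_{8} = 0 — sig = [2:]
  • {3,7}:  v_{3} + v_{7} = 0 — sig = [2:]
  • {1,7}:  v_{1} + v_{7} = v_{5} — sig = [2:1]
  • {3,5}:  v_{3} + v_{5} = v_{1} — sig = [2:1]
  • {5,6}:  v_{5} + v_{6} = v_{7} — sig = [2:1]
  • {2,9}:  v_{2} + v_{9} = v_{1} + v_{3} — sig = [2:1,1]
  • {4,6}:  v_{4} + v_{6} = v_{2} + v_{3} — sig = [2:1,1]
  • {4,7}:  v_{4} + v_{7} = v_{1} + v_{2} — sig = [2:1,1]
  • {4,8}:  v_{4} + v_{8} = v_{1} + v_{3} — sig = [2:1,1]
  • {6,9}:  v_{6} + v_{9} = v_{3} + v_{8} — sig = [2:1,1]
  • {7,9}:  v_{7} + v_{9} = v_{1} + v_{8} — sig = [2:1,1]
  • {4,5}:  v_{4} + v_{5} = 2·v_{1} + v_{2} — sig = [2:1,2]
  • {5,9}:  v_{5} + v_{9} = 2·v_{1} + v_{8} — sig = [2:1,2]
  • {4,9}:  v_{4} + v_{9} = 2·v_{1} + 2·v_{3} — sig = [2:2,2]
  • {1,2,3}:  v_{1} + v_{2} + v_{3} = v_{4} — sig = [3:1]
  • {1,3,8}:  v_{1} + v_{3} + v_{8} = v_{9} — sig = [3:1]

so the primitive-relation signature multiset is
    [2:]
    [2:]
    [2:]
    [2:1]
    [2:1]
    [2:1]
    [2:1,1]
    [2:1,1]
    [2:1,1]
    [2:1,1]
    [2:1,1]
    [2:1,1]
    [2:1,2]
    [2:1,2]
    [2:2,2]
    [3:1]
    [3:1]


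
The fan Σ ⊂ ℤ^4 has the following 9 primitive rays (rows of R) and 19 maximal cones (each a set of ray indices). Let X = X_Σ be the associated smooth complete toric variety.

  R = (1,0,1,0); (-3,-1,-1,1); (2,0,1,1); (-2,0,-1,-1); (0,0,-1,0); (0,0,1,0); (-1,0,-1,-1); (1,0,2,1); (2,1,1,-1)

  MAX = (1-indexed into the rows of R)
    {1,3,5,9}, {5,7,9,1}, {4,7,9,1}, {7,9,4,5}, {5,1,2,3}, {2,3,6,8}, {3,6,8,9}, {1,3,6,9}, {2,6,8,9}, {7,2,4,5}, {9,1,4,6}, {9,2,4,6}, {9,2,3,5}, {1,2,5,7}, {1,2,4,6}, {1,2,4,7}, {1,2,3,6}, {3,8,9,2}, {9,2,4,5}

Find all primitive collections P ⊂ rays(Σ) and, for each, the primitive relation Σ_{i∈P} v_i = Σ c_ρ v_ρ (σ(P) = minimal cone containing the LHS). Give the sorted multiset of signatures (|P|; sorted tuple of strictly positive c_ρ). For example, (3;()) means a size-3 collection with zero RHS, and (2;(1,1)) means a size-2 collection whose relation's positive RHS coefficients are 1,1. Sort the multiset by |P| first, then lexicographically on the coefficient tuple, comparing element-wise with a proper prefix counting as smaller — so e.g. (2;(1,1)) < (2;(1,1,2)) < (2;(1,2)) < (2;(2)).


Δ(Σ) — 9 vertices, 12 min non-faces:

  • {3,4}:  v_{3} + v_{4} = 0 ; sig = (2;())
  • {5,6}:  v_{5} + v_{6} = 0 ; sig = (2;())
  • {7,8}:  v_{7} + v_{8} = v_{6} ; sig = (2;(1))
  • {3,7}:  v_{3} + v_{7} = v_{1} + v_{5} ; sig = (2;(1,1))
  • {6,7}:  v_{6} + v_{7} = v_{1} + v_{4} ; sig = (2;(1,1))
  • {4,8}:  v_{4} + v_{8} = v_{2} + v_{6} + v_{9} ; sig = (2;(1,1,1))
  • {5,8}:  v_{5} + v_{8} = v_{2} + v_{3} + v_{9} ; sig = (2;(1,1,1))
  • {1,8}:  v_{1} + v_{8} = v_{3} + 2·v_{6} ; sig = (2;(1,2))
  • {1,2,9}:  v_{1} + v_{2} + v_{9} = v_{6} ; sig = (3;(1))
  • {1,4,5}:  v_{1} + v_{4} + v_{5} = v_{7} ; sig = (3;(1))
  • {2,7,9}:  v_{2} + v_{7} + v_{9} = v_{4} ; sig = (3;(1))
  • {2,3,6,9}:  v_{2} + v_{3} + v_{6} + v_{9} = v_{8} ; sig = (4;(1))

Hence PRS(X_Σ) =
    |P|=2: 8 collections, coeffs (), (), (1), (1,1), (1,1), (1,1,1), (1,1,1), (1,2)
    |P|=3: 3 collections, coeffs (1), (1), (1)
    |P|=4: 1 collection, coeffs (1)


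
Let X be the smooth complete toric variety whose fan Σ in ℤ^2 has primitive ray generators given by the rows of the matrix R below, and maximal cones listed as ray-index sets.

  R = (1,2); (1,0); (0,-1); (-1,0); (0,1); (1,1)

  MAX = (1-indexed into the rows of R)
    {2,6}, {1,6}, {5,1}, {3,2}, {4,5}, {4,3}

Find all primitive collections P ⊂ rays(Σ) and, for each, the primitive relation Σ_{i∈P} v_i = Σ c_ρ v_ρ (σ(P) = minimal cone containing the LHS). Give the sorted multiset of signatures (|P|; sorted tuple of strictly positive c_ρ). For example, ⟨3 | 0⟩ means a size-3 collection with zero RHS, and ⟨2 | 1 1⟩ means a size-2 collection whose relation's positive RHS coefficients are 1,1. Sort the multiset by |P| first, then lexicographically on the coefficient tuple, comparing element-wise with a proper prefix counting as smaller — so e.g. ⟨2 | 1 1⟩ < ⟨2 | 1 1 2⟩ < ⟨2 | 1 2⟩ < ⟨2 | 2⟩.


9 minimal non-faces of Δ(Σ) (on 6 rays):

  P = {2,4}:  v_{2} + v_{4} = 0  so sig = ⟨2 | 0⟩
  P = {3,5}:  v_{3} + v_{5} = 0  so sig = ⟨2 | 0⟩
  P = {1,3}:  v_{1} + v_{3} = v_{6}  so sig = ⟨2 | 1⟩
  P = {2,5}:  v_{2} + v_{5} = v_{6}  so sig = ⟨2 | 1⟩
  P = {3,6}:  v_{3} + v_{6} = v_{2}  so sig = ⟨2 | 1⟩
  P = {4,6}:  v_{4} + v_{6} = v_{5}  so sig = ⟨2 | 1⟩
  P = {5,6}:  v_{5} + v_{6} = v_{1}  so sig = ⟨2 | 1⟩
  P = {1,2}:  v_{1} + v_{2} = 2·v_{6}  so sig = ⟨2 | 2⟩
  P = {1,4}:  v_{1} + v_{4} = 2·v_{5}  so sig = ⟨2 | 2⟩

so the primitive-relation signature multiset is
[⟨2 | 0⟩, ⟨2 | 0⟩, ⟨2 | 1⟩, ⟨2 | 1⟩, ⟨2 | 1⟩, ⟨2 | 1⟩, ⟨2 | 1⟩, ⟨2 | 2⟩, ⟨2 | 2⟩]


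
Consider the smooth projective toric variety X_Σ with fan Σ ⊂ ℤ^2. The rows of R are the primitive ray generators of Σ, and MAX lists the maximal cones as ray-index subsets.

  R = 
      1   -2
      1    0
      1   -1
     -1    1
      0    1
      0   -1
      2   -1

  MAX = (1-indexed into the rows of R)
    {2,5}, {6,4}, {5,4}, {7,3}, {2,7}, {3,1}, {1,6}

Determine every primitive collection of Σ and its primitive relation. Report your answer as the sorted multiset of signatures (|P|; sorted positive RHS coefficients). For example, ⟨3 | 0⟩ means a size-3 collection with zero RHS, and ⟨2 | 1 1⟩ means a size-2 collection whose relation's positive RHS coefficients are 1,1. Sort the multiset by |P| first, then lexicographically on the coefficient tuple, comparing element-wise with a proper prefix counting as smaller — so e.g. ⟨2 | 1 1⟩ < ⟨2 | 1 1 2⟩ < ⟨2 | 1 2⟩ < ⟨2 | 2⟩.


Δ(Σ) — 7 vertices, 14 min non-faces:

  • {3,4}:  v_{3} + v_{4} = 0  ⇒ sig = ⟨2 | 0⟩
  • {5,6}:  v_{5} + v_{6} = 0  ⇒ sig = ⟨2 | 0⟩
  • {1,4}:  v_{1} + v_{4} = v_{6}  ⇒ sig = ⟨2 | 1⟩
  • {1,5}:  v_{1} + v_{5} = v_{3}  ⇒ sig = ⟨2 | 1⟩
  • {2,3}:  v_{2} + v_{3} = v_{7}  ⇒ sig = ⟨2 | 1⟩
  • {2,4}:  v_{2} + v_{4} = v_{5}  ⇒ sig = ⟨2 | 1⟩
  • {2,6}:  v_{2} + v_{6} = v_{3}  ⇒ sig = ⟨2 | 1⟩
  • {3,5}:  v_{3} + v_{5} = v_{2}  ⇒ sig = ⟨2 | 1⟩
  • {3,6}:  v_{3} + v_{6} = v_{1}  ⇒ sig = ⟨2 | 1⟩
  • {4,7}:  v_{4} + v_{7} = v_{2}  ⇒ sig = ⟨2 | 1⟩
  • {1,2}:  v_{1} + v_{2} = 2·v_{3}  ⇒ sig = ⟨2 | 2⟩
  • {5,7}:  v_{5} + v_{7} = 2·v_{2}  ⇒ sig = ⟨2 | 2⟩
  • {6,7}:  v_{6} + v_{7} = 2·v_{3}  ⇒ sig = ⟨2 | 2⟩
  • {1,7}:  v_{1} + v_{7} = 3·v_{3}  ⇒ sig = ⟨2 | 3⟩

Sorted signature multiset PRS(X):
    |P|=2: 14 collections, coeffs (), (), (1), (1), (1), (1), (1), (1), (1), (1), (2), (2), (2), (3)


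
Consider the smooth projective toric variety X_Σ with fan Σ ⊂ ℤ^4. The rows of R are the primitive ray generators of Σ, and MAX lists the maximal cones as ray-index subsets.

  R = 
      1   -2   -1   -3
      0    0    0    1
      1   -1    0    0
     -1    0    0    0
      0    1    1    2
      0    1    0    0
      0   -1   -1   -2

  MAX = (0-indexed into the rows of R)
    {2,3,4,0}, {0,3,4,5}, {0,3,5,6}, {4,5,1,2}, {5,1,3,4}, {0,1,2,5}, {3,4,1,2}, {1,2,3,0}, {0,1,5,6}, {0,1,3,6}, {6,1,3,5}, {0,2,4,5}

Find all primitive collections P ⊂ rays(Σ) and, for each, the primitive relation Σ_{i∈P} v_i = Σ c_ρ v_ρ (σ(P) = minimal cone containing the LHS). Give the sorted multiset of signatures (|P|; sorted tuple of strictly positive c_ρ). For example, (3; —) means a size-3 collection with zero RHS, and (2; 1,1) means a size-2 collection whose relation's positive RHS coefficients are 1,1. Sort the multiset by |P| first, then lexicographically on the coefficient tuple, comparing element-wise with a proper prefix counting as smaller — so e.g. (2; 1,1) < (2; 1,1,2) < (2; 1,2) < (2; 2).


Minimal non-faces — 5 found among 7 rays, 12 max cones:

  • {4,6}:  v_{4} + v_{6} = 0  ⇒ sig = (2; —)
  • {2,6}:  v_{2} + v_{6} = v_{0} + v_{1}  ⇒ sig = (2; 1,1)
  • {2,3,5}:  v_{2} + v_{3} + v_{5} = 0  ⇒ sig = (3; —)
  • {0,1,4}:  v_{0} + v_{1} + v_{4} = v_{2}  ⇒ sig = (3; 1)
  • {0,1,3,5}:  v_{0} + v_{1} + v_{3} + v_{5} = v_{6}  ⇒ sig = (4; 1)

Hence PRS(X_Σ) =
    (2; —)
    (2; 1,1)
    (3; —)
    (3; 1)
    (4; 1)


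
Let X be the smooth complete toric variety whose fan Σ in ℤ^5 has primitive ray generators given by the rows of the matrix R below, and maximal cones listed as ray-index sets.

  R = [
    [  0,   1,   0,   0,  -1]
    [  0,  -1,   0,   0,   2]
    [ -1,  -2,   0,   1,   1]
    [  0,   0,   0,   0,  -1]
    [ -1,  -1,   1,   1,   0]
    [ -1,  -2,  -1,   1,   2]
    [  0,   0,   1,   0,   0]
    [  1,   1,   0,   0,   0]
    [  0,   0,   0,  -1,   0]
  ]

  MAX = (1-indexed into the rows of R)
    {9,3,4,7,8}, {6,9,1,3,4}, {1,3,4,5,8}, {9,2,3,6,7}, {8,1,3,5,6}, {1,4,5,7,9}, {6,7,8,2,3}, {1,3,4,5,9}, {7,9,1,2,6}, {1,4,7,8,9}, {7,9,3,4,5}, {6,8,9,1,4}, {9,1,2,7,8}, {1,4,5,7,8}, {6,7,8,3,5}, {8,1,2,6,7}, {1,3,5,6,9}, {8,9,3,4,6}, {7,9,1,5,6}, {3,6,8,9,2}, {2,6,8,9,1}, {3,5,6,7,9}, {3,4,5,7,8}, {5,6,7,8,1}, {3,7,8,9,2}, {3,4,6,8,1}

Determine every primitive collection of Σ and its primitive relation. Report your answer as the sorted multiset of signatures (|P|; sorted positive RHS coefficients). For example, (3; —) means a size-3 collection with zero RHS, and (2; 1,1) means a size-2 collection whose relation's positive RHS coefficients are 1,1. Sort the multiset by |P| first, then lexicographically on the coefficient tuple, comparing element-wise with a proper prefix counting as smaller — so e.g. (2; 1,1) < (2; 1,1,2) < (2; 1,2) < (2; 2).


Δ(Σ) — 9 vertices, 9 min non-faces:

  {2,4}:  v_{2} + v_{4} = v_{3} + v_{8} + v_{9} — sig = (2; 1,1,1)
  {2,5}:  v_{2} + v_{5} = v_{6} + 2·v_{7} — sig = (2; 1,2)
  {1,3,7}:  v_{1} + v_{3} + v_{7} = v_{5} — sig = (3; 1)
  {4,6,7}:  v_{4} + v_{6} + v_{7} = v_{3} — sig = (3; 1)
  {5,8,9}:  v_{5} + v_{8} + v_{9} = v_{7} — sig = (3; 1)
  {1,2,3}:  v_{1} + v_{2} + v_{3} = v_{6} + v_{7} — sig = (3; 1,1)
  {4,5,6}:  v_{4} + v_{5} + v_{6} = v_{1} + 2·v_{3} — sig = (3; 1,2)
  {1,3,8,9}:  v_{1} + v_{3} + v_{8} + v_{9} = 0 — sig = (4; —)
  {6,7,8,9}:  v_{6} + v_{7} + v_{8} + v_{9} = v_{2} — sig = (4; 1)

Hence PRS(X_Σ) =
[(2; 1,1,1), (2; 1,2), (3; 1), (3; 1), (3; 1), (3; 1,1), (3; 1,2), (4; —), (4; 1)]


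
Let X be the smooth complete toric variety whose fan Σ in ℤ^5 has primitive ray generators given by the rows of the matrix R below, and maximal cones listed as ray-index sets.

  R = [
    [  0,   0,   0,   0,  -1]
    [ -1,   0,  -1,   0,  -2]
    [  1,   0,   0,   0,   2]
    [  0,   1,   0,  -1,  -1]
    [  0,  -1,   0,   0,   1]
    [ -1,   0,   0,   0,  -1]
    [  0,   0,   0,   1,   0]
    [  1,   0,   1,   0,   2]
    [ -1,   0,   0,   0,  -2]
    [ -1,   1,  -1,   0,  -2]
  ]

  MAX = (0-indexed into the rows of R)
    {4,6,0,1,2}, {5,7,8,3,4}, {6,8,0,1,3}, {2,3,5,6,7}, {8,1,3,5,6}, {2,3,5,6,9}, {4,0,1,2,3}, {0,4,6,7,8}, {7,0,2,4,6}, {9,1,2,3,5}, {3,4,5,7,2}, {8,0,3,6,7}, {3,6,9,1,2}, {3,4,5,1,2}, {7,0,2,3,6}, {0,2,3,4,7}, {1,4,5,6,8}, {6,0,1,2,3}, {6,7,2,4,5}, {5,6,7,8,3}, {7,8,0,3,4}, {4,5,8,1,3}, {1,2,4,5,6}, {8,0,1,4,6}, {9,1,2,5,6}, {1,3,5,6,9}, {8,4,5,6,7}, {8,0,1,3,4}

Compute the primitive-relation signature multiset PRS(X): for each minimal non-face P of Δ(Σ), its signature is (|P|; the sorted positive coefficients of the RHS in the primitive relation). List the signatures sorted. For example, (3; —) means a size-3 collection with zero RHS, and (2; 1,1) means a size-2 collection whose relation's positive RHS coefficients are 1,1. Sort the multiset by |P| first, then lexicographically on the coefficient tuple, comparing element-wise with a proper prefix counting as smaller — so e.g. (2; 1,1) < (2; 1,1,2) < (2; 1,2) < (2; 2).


|primitive collections| = 9. Relations:

  • {1,7}:  v_{1} + v_{7} = 0 — sig = (2; —)
  • {2,8}:  v_{2} + v_{8} = 0 — sig = (2; —)
  • {0,5}:  v_{0} + v_{5} = v_{8} — sig = (2; 1)
  • {0,9}:  v_{0} + v_{9} = v_{1} + v_{3} + v_{6} — sig = (2; 1,1,1)
  • {4,9}:  v_{4} + v_{9} = v_{1} + v_{2} + v_{5} — sig = (2; 1,1,1)
  • {7,9}:  v_{7} + v_{9} = v_{2} + v_{3} + v_{5} + v_{6} — sig = (2; 1,1,1,1)
  • {8,9}:  v_{8} + v_{9} = v_{1} + v_{3} + v_{5} + v_{6} — sig = (2; 1,1,1,1)
  • {3,4,6}:  v_{3} + v_{4} + v_{6} = 0 — sig = (3; —)
  • {1,2,3,5,6}:  v_{1} + v_{2} + v_{3} + v_{5} + v_{6} = v_{9} — sig = (5; 1)

Sorted signature multiset PRS(X):
    (2; —)
    (2; —)
    (2; 1)
    (2; 1,1,1)
    (2; 1,1,1)
    (2; 1,1,1,1)
    (2; 1,1,1,1)
    (3; —)
    (5; 1)


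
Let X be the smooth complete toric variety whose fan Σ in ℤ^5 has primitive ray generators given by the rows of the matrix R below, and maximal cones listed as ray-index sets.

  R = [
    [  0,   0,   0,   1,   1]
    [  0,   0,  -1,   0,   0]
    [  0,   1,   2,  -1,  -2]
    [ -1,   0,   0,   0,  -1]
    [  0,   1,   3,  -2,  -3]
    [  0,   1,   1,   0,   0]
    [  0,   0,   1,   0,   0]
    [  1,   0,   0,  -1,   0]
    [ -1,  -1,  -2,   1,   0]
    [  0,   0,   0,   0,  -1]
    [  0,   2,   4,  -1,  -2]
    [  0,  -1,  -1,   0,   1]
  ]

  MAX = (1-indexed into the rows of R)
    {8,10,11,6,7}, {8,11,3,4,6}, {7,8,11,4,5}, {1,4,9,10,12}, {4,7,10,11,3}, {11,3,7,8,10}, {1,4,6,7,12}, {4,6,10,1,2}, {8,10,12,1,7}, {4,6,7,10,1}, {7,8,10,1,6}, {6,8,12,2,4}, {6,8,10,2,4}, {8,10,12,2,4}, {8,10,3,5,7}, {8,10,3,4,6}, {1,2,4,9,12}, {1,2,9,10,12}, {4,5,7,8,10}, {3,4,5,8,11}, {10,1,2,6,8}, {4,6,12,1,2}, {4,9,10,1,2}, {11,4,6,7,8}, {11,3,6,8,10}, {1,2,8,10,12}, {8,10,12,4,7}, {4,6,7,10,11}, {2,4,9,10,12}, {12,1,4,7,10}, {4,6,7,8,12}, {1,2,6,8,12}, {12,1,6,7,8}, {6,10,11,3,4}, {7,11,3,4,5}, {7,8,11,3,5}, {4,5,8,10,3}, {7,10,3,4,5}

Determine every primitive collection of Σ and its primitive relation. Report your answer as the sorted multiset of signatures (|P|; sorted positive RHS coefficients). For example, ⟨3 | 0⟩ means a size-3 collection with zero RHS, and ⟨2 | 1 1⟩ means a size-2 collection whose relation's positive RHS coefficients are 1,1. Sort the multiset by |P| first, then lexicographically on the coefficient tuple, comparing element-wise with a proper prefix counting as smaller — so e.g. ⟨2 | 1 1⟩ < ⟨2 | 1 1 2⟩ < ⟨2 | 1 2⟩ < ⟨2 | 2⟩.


Σ has 25 primitive collections:

  P = {2,7}:  v_{2} + v_{7} = 0 — sig = ⟨2 | 0⟩
  P = {1,5}:  v_{1} + v_{5} = v_{3} + v_{7} — sig = ⟨2 | 1 1⟩
  P = {2,11}:  v_{2} + v_{11} = v_{3} + v_{6} — sig = ⟨2 | 1 1⟩
  P = {3,9}:  v_{3} + v_{9} = v_{4} + v_{10} — sig = ⟨2 | 1 1⟩
  P = {1,3}:  v_{1} + v_{3} = v_{6} + v_{7} + v_{10} — sig = ⟨2 | 1 1 1⟩
  P = {2,5}:  v_{2} + v_{5} = v_{3} + v_{4} + v_{8} — sig = ⟨2 | 1 1 1⟩
  P = {3,12}:  v_{3} + v_{12} = v_{4} + v_{7} + v_{8} — sig = ⟨2 | 1 1 1⟩
  P = {5,6}:  v_{5} + v_{6} = v_{4} + v_{8} + v_{11} — sig = ⟨2 | 1 1 1⟩
  P = {6,9}:  v_{6} + v_{9} = v_{1} + v_{2} + v_{4} — sig = ⟨2 | 1 1 1⟩
  P = {8,9}:  v_{8} + v_{9} = v_{2} + v_{10} + v_{12} — sig = ⟨2 | 1 1 1⟩
  P = {2,3}:  v_{2} + v_{3} = v_{4} + v_{6} + v_{8} + v_{10} — sig = ⟨2 | 1 1 1 1⟩
  P = {7,9}:  v_{7} + v_{9} = v_{1} + v_{4} + v_{10} + v_{12} — sig = ⟨2 | 1 1 1 1⟩
  P = {9,11}:  v_{9} + v_{11} = v_{4} + v_{6} + v_{7} + v_{10} — sig = ⟨2 | 1 1 1 1⟩
  P = {5,9}:  v_{5} + v_{9} = 2·v_{4} + v_{7} + v_{8} + v_{10} — sig = ⟨2 | 1 1 1 2⟩
  P = {11,12}:  v_{11} + v_{12} = v_{4} + v_{6} + 2·v_{7} + v_{8} — sig = ⟨2 | 1 1 1 2⟩
  P = {1,11}:  v_{1} + v_{11} = 2·v_{6} + 2·v_{7} + v_{10} — sig = ⟨2 | 1 2 2⟩
  P = {5,12}:  v_{5} + v_{12} = 2·v_{4} + 2·v_{7} + 2·v_{8} — sig = ⟨2 | 2 2 2⟩
  P = {1,4,8}:  v_{1} + v_{4} + v_{8} = 0 — sig = ⟨3 | 0⟩
  P = {6,10,12}:  v_{6} + v_{10} + v_{12} = 0 — sig = ⟨3 | 0⟩
  P = {3,6,7}:  v_{3} + v_{6} + v_{7} = v_{11} — sig = ⟨3 | 1⟩
  P = {5,10,11}:  v_{5} + v_{10} + v_{11} = 3·v_{3} + v_{7} — sig = ⟨3 | 1 3⟩
  P = {3,4,7,8}:  v_{3} + v_{4} + v_{7} + v_{8} = v_{5} — sig = ⟨4 | 1⟩
  P = {4,8,10,11}:  v_{4} + v_{8} + v_{10} + v_{11} = 2·v_{3} — sig = ⟨4 | 2⟩
  P = {1,2,4,10,12}:  v_{1} + v_{2} + v_{4} + v_{10} + v_{12} = v_{9} — sig = ⟨5 | 1⟩
  P = {4,6,7,8,10}:  v_{4} + v_{6} + v_{7} + v_{8} + v_{10} = v_{3} — sig = ⟨5 | 1⟩

Signatures (|P|; sorted positive RHS coefficients), sorted:
[⟨2 | 0⟩, ⟨2 | 1 1⟩, ⟨2 | 1 1⟩, ⟨2 | 1 1⟩, ⟨2 | 1 1 1⟩, ⟨2 | 1 1 1⟩, ⟨2 | 1 1 1⟩, ⟨2 | 1 1 1⟩, ⟨2 | 1 1 1⟩, ⟨2 | 1 1 1⟩, ⟨2 | 1 1 1 1⟩, ⟨2 | 1 1 1 1⟩, ⟨2 | 1 1 1 1⟩, ⟨2 | 1 1 1 2⟩, ⟨2 | 1 1 1 2⟩, ⟨2 | 1 2 2⟩, ⟨2 | 2 2 2⟩, ⟨3 | 0⟩, ⟨3 | 0⟩, ⟨3 | 1⟩, ⟨3 | 1 3⟩, ⟨4 | 1⟩, ⟨4 | 2⟩, ⟨5 | 1⟩, ⟨5 | 1⟩]


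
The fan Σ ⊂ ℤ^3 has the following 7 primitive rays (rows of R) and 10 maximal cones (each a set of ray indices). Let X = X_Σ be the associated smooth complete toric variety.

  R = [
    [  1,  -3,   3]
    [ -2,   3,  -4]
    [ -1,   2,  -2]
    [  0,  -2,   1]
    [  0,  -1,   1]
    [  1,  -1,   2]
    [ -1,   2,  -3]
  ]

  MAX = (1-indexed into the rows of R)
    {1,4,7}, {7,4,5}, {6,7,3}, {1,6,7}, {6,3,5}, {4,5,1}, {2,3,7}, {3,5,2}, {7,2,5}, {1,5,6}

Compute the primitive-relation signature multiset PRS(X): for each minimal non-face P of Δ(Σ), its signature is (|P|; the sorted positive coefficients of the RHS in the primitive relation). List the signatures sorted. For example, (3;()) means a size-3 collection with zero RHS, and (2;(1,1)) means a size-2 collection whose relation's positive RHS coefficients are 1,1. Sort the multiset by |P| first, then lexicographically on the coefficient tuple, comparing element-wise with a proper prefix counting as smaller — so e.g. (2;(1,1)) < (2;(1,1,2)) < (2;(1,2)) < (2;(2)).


Minimal non-faces — 9 found among 7 rays, 10 max cones:

  {1,3}:  v_{1} + v_{3} = v_{5}  so sig = (2;(1))
  {2,6}:  v_{2} + v_{6} = v_{3}  so sig = (2;(1))
  {4,6}:  v_{4} + v_{6} = v_{1}  so sig = (2;(1))
  {1,2}:  v_{1} + v_{2} = 2·v_{5} + v_{7}  so sig = (2;(1,2))
  {3,4}:  v_{3} + v_{4} = 2·v_{5} + v_{7}  so sig = (2;(1,2))
  {2,4}:  v_{2} + v_{4} = 3·v_{5} + 2·v_{7}  so sig = (2;(2,3))
  {5,6,7}:  v_{5} + v_{6} + v_{7} = 0  so sig = (3;())
  {1,5,7}:  v_{1} + v_{5} + v_{7} = v_{4}  so sig = (3;(1))
  {3,5,7}:  v_{3} + v_{5} + v_{7} = v_{2}  so sig = (3;(1))

Signatures (|P|; sorted positive RHS coefficients), sorted:
{ (2;(1)) ×3,  (2;(1,2)) ×2,  (2;(2,3)),  (3;()),  (3;(1)) ×2 }


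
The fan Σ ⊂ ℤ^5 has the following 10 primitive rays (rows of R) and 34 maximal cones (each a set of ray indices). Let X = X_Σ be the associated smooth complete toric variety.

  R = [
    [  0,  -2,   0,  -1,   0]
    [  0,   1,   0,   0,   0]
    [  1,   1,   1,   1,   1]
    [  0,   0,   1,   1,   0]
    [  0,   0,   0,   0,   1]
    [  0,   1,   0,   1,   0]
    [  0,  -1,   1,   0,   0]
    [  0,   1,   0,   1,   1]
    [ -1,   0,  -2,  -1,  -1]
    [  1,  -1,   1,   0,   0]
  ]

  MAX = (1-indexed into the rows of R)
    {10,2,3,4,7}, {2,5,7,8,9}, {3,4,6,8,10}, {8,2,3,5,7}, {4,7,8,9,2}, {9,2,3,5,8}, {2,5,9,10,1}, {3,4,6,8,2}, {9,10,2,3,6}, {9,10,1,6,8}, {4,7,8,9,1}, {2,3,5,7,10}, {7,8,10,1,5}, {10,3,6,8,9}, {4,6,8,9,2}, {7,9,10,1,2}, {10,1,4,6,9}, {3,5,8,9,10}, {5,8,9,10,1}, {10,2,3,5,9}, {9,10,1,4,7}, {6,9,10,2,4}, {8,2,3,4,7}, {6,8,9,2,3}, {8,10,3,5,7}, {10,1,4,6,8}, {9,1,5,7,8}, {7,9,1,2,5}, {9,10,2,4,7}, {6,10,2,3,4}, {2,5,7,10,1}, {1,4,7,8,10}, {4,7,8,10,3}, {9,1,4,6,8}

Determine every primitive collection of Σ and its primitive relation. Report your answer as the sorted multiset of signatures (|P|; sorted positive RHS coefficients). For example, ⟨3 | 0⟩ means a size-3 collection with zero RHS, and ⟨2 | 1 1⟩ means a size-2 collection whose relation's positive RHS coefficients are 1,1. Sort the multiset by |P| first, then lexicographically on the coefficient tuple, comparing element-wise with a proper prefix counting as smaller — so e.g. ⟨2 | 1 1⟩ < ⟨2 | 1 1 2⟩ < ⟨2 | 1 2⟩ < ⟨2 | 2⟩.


Minimal non-faces — 13 found among 10 rays, 34 max cones:

  {5,6}:  v_{5} + v_{6} = v_{8}  so sig = ⟨2 | 1⟩
  {6,7}:  v_{6} + v_{7} = v_{4}  so sig = ⟨2 | 1⟩
  {1,3}:  v_{1} + v_{3} = v_{5} + v_{10}  so sig = ⟨2 | 1 1⟩
  {4,5}:  v_{4} + v_{5} = v_{7} + v_{8}  so sig = ⟨2 | 1 1⟩
  {1,2,6}:  v_{1} + v_{2} + v_{6} = 0  so sig = ⟨3 | 0⟩
  {3,7,9}:  v_{3} + v_{7} + v_{9} = 0  so sig = ⟨3 | 0⟩
  {1,2,4}:  v_{1} + v_{2} + v_{4} = v_{7}  so sig = ⟨3 | 1⟩
  {1,2,8}:  v_{1} + v_{2} + v_{8} = v_{5}  so sig = ⟨3 | 1⟩
  {2,8,10}:  v_{2} + v_{8} + v_{10} = v_{3}  so sig = ⟨3 | 1⟩
  {3,4,9}:  v_{3} + v_{4} + v_{9} = v_{6}  so sig = ⟨3 | 1⟩
  {5,7,9,10}:  v_{5} + v_{7} + v_{9} + v_{10} = v_{1}  so sig = ⟨4 | 1⟩
  {7,8,9,10}:  v_{7} + v_{8} + v_{9} + v_{10} = v_{1} + v_{6}  so sig = ⟨4 | 1 1⟩
  {4,8,9,10}:  v_{4} + v_{8} + v_{9} + v_{10} = v_{1} + 2·v_{6}  so sig = ⟨4 | 1 2⟩

Signatures (|P|; sorted positive RHS coefficients), sorted:
[⟨2 | 1⟩, ⟨2 | 1⟩, ⟨2 | 1 1⟩, ⟨2 | 1 1⟩, ⟨3 | 0⟩, ⟨3 | 0⟩, ⟨3 | 1⟩, ⟨3 | 1⟩, ⟨3 | 1⟩, ⟨3 | 1⟩, ⟨4 | 1⟩, ⟨4 | 1 1⟩, ⟨4 | 1 2⟩]


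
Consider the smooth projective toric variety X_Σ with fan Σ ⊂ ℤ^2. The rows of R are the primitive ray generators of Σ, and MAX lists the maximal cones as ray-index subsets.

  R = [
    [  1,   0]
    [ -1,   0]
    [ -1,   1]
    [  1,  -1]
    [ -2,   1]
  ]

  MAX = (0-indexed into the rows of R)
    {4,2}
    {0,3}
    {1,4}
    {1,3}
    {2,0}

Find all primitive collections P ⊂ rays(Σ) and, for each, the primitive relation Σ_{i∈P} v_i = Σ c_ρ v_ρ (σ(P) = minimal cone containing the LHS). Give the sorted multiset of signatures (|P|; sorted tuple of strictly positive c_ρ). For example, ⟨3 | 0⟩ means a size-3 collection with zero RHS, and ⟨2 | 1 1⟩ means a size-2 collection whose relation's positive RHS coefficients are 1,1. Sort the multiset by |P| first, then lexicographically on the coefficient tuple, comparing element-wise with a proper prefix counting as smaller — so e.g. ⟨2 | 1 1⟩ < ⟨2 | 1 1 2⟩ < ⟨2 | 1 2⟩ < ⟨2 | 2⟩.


Σ has 5 primitive collections:

  P = {0,1}:  v_{0} + v_{1} = 0  →  sig = ⟨2 | 0⟩
  P = {2,3}:  v_{2} + v_{3} = 0  →  sig = ⟨2 | 0⟩
  P = {0,4}:  v_{0} + v_{4} = v_{2}  →  sig = ⟨2 | 1⟩
  P = {1,2}:  v_{1} + v_{2} = v_{4}  →  sig = ⟨2 | 1⟩
  P = {3,4}:  v_{3} + v_{4} = v_{1}  →  sig = ⟨2 | 1⟩

Signatures (|P|; sorted positive RHS coefficients), sorted:
    |P|=2: 5 collections, coeffs (), (), (1), (1), (1)


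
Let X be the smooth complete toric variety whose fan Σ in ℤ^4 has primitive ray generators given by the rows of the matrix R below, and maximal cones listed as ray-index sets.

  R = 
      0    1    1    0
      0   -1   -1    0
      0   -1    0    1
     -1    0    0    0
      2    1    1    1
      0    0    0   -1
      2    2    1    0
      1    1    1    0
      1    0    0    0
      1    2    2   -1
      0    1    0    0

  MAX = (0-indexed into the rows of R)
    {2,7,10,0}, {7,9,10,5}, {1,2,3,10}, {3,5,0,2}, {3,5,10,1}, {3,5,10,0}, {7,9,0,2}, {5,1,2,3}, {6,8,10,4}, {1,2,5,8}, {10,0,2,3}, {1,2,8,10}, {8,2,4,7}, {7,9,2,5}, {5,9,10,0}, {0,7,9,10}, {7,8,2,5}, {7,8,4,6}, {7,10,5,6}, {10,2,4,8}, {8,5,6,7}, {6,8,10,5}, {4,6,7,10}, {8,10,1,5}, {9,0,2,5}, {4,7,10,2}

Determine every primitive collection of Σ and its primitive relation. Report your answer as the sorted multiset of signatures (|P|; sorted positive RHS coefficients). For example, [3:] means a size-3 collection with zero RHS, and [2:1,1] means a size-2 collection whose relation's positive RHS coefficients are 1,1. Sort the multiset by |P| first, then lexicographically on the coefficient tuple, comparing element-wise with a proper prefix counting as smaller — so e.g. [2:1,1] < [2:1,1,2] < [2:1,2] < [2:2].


Δ(Σ) — 11 vertices, 22 min non-faces:

  P = {0,1}:  v_{0} + v_{1} = 0  ⟹  sig = [2:]
  P = {3,8}:  v_{3} + v_{8} = 0  ⟹  sig = [2:]
  P = {0,8}:  v_{0} + v_{8} = v_{7}  ⟹  sig = [2:1]
  P = {1,7}:  v_{1} + v_{7} = v_{8}  ⟹  sig = [2:1]
  P = {2,6}:  v_{2} + v_{6} = v_{4}  ⟹  sig = [2:1]
  P = {3,7}:  v_{3} + v_{7} = v_{0}  ⟹  sig = [2:1]
  P = {1,9}:  v_{1} + v_{9} = v_{5} + v_{7}  ⟹  sig = [2:1,1]
  P = {3,6}:  v_{3} + v_{6} = v_{7} + v_{10}  ⟹  sig = [2:1,1]
  P = {4,5}:  v_{4} + v_{5} = v_{7} + v_{8}  ⟹  sig = [2:1,1]
  P = {3,4}:  v_{3} + v_{4} = v_{2} + v_{7} + v_{10}  ⟹  sig = [2:1,1,1]
  P = {0,4}:  v_{0} + v_{4} = v_{2} + 2·v_{7} + v_{10}  ⟹  sig = [2:1,1,2]
  P = {1,4}:  v_{1} + v_{4} = v_{2} + 2·v_{8} + v_{10}  ⟹  sig = [2:1,1,2]
  P = {6,9}:  v_{6} + v_{9} = v_{5} + 3·v_{7} + v_{10}  ⟹  sig = [2:1,1,3]
  P = {0,6}:  v_{0} + v_{6} = 2·v_{7} + v_{10}  ⟹  sig = [2:1,2]
  P = {1,6}:  v_{1} + v_{6} = 2·v_{8} + v_{10}  ⟹  sig = [2:1,2]
  P = {3,9}:  v_{3} + v_{9} = 2·v_{0} + v_{5}  ⟹  sig = [2:1,2]
  P = {8,9}:  v_{8} + v_{9} = v_{5} + 2·v_{7}  ⟹  sig = [2:1,2]
  P = {4,9}:  v_{4} + v_{9} = 3·v_{7}  ⟹  sig = [2:3]
  P = {2,5,10}:  v_{2} + v_{5} + v_{10} = 0  ⟹  sig = [3:]
  P = {0,5,7}:  v_{0} + v_{5} + v_{7} = v_{9}  ⟹  sig = [3:1]
  P = {7,8,10}:  v_{7} + v_{8} + v_{10} = v_{6}  ⟹  sig = [3:1]
  P = {2,9,10}:  v_{2} + v_{9} + v_{10} = v_{0} + v_{7}  ⟹  sig = [3:1,1]

Signatures (|P|; sorted positive RHS coefficients), sorted:
{ [2:] ×2,  [2:1] ×4,  [2:1,1] ×3,  [2:1,1,1],  [2:1,1,2] ×2,  [2:1,1,3],  [2:1,2] ×4,  [2:3],  [3:],  [3:1] ×2,  [3:1,1] }


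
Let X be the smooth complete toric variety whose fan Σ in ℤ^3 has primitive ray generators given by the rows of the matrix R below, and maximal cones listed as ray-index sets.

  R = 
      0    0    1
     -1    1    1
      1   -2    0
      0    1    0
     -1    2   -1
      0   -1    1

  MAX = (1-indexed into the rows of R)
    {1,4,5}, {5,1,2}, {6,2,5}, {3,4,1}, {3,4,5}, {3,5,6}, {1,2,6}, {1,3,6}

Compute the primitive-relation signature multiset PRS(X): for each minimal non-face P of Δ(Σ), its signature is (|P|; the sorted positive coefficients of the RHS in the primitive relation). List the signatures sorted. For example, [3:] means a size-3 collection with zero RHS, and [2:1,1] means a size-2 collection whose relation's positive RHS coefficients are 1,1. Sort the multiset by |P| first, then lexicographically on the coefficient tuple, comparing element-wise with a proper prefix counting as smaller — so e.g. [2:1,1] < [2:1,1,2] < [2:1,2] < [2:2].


Δ(Σ) — 6 vertices, 5 min non-faces:

  P={2,3}:  v_{2} + v_{3} = v_{6}  →  sig = [2:1]
  P={4,6}:  v_{4} + v_{6} = v_{1}  →  sig = [2:1]
  P={2,4}:  v_{2} + v_{4} = 2·v_{1} + v_{5}  →  sig = [2:1,2]
  P={1,3,5}:  v_{1} + v_{3} + v_{5} = 0  →  sig = [3:]
  P={1,5,6}:  v_{1} + v_{5} + v_{6} = v_{2}  →  sig = [3:1]

so the primitive-relation signature multiset is
    [2:1]
    [2:1]
    [2:1,2]
    [3:]
    [3:1]


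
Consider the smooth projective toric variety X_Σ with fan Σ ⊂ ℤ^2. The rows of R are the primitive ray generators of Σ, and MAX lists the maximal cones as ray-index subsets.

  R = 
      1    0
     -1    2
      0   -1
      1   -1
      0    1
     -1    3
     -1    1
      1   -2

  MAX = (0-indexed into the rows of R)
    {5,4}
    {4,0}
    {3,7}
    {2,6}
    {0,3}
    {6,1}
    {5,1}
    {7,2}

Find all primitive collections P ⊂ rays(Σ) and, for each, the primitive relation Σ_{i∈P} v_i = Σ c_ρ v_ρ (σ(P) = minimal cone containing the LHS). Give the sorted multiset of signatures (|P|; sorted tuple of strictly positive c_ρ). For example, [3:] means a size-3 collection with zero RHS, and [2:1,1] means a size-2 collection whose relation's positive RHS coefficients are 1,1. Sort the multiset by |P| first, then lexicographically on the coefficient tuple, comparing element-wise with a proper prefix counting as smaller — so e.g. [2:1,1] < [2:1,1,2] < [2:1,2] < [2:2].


The 20 primitive collections of Σ (r=8, n=2):

  P = {1,7}:  v_{1} + v_{7} = 0  ⟹  sig = [2:]
  P = {2,4}:  v_{2} + v_{4} = 0  ⟹  sig = [2:]
  P = {3,6}:  v_{3} + v_{6} = 0  ⟹  sig = [2:]
  P = {0,2}:  v_{0} + v_{2} = v_{3}  ⟹  sig = [2:1]
  P = {0,6}:  v_{0} + v_{6} = v_{4}  ⟹  sig = [2:1]
  P = {1,2}:  v_{1} + v_{2} = v_{6}  ⟹  sig = [2:1]
  P = {1,3}:  v_{1} + v_{3} = v_{4}  ⟹  sig = [2:1]
  P = {1,4}:  v_{1} + v_{4} = v_{5}  ⟹  sig = [2:1]
  P = {2,3}:  v_{2} + v_{3} = v_{7}  ⟹  sig = [2:1]
  P = {2,5}:  v_{2} + v_{5} = v_{1}  ⟹  sig = [2:1]
  P = {3,4}:  v_{3} + v_{4} = v_{0}  ⟹  sig = [2:1]
  P = {4,6}:  v_{4} + v_{6} = v_{1}  ⟹  sig = [2:1]
  P = {4,7}:  v_{4} + v_{7} = v_{3}  ⟹  sig = [2:1]
  P = {5,7}:  v_{5} + v_{7} = v_{4}  ⟹  sig = [2:1]
  P = {6,7}:  v_{6} + v_{7} = v_{2}  ⟹  sig = [2:1]
  P = {0,1}:  v_{0} + v_{1} = 2·v_{4}  ⟹  sig = [2:2]
  P = {0,7}:  v_{0} + v_{7} = 2·v_{3}  ⟹  sig = [2:2]
  P = {3,5}:  v_{3} + v_{5} = 2·v_{4}  ⟹  sig = [2:2]
  P = {5,6}:  v_{5} + v_{6} = 2·v_{1}  ⟹  sig = [2:2]
  P = {0,5}:  v_{0} + v_{5} = 3·v_{4}  ⟹  sig = [2:3]

so the primitive-relation signature multiset is
{ [2:] ×3,  [2:1] ×12,  [2:2] ×4,  [2:3] }
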